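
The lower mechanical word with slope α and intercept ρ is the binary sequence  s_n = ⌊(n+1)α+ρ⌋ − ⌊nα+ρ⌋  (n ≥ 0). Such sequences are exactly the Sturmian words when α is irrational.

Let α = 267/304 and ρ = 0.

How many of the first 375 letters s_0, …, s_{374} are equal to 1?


329

#1s = Σ_{n=0}^{374} s_n = Σ_{n=0}^{374} (⌊(n+1)α+ρ⌋ − ⌊nα+ρ⌋)
the sum telescopes: every ⌊nα+ρ⌋ with 0 < n < 375 appears once with + and once with −, leaving ⌊375α+ρ⌋ − ⌊0·α+ρ⌋
375α + ρ = (375·267) / 304 = 100125/304
ρ = 0/304
⌊100125/304⌋ = 329,  ⌊0/304⌋ = 0
#1s = 329 − 0 = 329


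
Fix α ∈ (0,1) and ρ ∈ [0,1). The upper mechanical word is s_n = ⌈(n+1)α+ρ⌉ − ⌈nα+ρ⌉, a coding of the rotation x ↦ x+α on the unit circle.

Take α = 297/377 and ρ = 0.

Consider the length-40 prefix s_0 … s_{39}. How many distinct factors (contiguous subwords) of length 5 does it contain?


t_n = ⌈(n·297)/377⌉ for n = 0 … 40:
  n=0…9: ⌈0/377⌉=0 ⌈297/377⌉=1 ⌈594/377⌉=2 ⌈891/377⌉=3 ⌈1188/377⌉=4 ⌈1485/377⌉=4 ⌈1782/377⌉=5 ⌈2079/377⌉=6 ⌈2376/377⌉=7 ⌈2673/377⌉=8
  n=10…19: ⌈2970/377⌉=8 ⌈3267/377⌉=9 ⌈3564/377⌉=10 ⌈3861/377⌉=11 ⌈4158/377⌉=12 ⌈4455/377⌉=12 ⌈4752/377⌉=13 ⌈5049/377⌉=14 ⌈5346/377⌉=15 ⌈5643/377⌉=15
  n=20…29: ⌈5940/377⌉=16 ⌈6237/377⌉=17 ⌈6534/377⌉=18 ⌈6831/377⌉=19 ⌈7128/377⌉=19 ⌈7425/377⌉=20 ⌈7722/377⌉=21 ⌈8019/377⌉=22 ⌈8316/377⌉=23 ⌈8613/377⌉=23
  n=30…39: ⌈8910/377⌉=24 ⌈9207/377⌉=25 ⌈9504/377⌉=26 ⌈9801/377⌉=26 ⌈10098/377⌉=27 ⌈10395/377⌉=28 ⌈10692/377⌉=29 ⌈10989/377⌉=30 ⌈11286/377⌉=30 ⌈11583/377⌉=31
  n=40: ⌈11880/377⌉=32
s_n = t_(n+1) − t_n for n = 0 … 39 gives
prefix = 1111011110111101110111101111011101111011
slide a length-5 window over [0..4] … [35..39] (36 windows); first occurrence of each distinct factor:
  [  0..  4] 11110
  [  1..  5] 11101
  [  2..  6] 11011
  [  3..  7] 10111
  [  4..  8] 01111
  [ 14.. 18] 01110
  (the other 30 windows repeat one of these)
distinct factors: {01110, 01111, 10111, 11011, 11101, 11110}
count = 6  (Sturmian bound for length 5 is 6)

6


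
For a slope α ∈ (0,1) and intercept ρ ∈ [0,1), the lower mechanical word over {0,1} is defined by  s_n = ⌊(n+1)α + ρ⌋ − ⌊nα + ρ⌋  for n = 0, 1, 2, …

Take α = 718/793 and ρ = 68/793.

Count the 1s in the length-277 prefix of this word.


#1s = Σ_{n=0}^{276} s_n = Σ_{n=0}^{276} (⌊(n+1)α+ρ⌋ − ⌊nα+ρ⌋)
the sum telescopes: every ⌊nα+ρ⌋ with 0 < n < 277 appears once with + and once with −, leaving ⌊277α+ρ⌋ − ⌊0·α+ρ⌋
277α + ρ = (277·718 + 68) / 793 = 198954/793
ρ = 68/793
⌊198954/793⌋ = 250,  ⌊68/793⌋ = 0
#1s = 250 − 0 = 250

250


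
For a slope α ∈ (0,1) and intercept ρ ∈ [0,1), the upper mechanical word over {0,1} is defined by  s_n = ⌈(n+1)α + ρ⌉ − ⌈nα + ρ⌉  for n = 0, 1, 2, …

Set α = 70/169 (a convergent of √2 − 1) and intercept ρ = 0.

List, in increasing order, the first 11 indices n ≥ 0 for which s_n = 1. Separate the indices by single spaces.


0 2 4 7 9 12 14 16 19 21 24

n=0: ⌈70/169⌉−⌈0/169⌉ = 1−0 = 1  ← one
n=1: ⌈140/169⌉−⌈70/169⌉ = 1−1 = 0
n=2: ⌈210/169⌉−⌈140/169⌉ = 2−1 = 1  ← one
n=3: ⌈280/169⌉−⌈210/169⌉ = 2−2 = 0
n=4: ⌈350/169⌉−⌈280/169⌉ = 3−2 = 1  ← one
n=5: ⌈420/169⌉−⌈350/169⌉ = 3−3 = 0
n=6: ⌈490/169⌉−⌈420/169⌉ = 3−3 = 0
n=7: ⌈560/169⌉−⌈490/169⌉ = 4−3 = 1  ← one
n=8: ⌈630/169⌉−⌈560/169⌉ = 4−4 = 0
n=9: ⌈700/169⌉−⌈630/169⌉ = 5−4 = 1  ← one
n=10: ⌈770/169⌉−⌈700/169⌉ = 5−5 = 0
n=11: ⌈840/169⌉−⌈770/169⌉ = 5−5 = 0
n=12: ⌈910/169⌉−⌈840/169⌉ = 6−5 = 1  ← one
n=13: ⌈980/169⌉−⌈910/169⌉ = 6−6 = 0
n=14: ⌈1050/169⌉−⌈980/169⌉ = 7−6 = 1  ← one
n=15: ⌈1120/169⌉−⌈1050/169⌉ = 7−7 = 0
n=16: ⌈1190/169⌉−⌈1120/169⌉ = 8−7 = 1  ← one
n=17: ⌈1260/169⌉−⌈1190/169⌉ = 8−8 = 0
n=18: ⌈1330/169⌉−⌈1260/169⌉ = 8−8 = 0
n=19: ⌈1400/169⌉−⌈1330/169⌉ = 9−8 = 1  ← one
n=20: ⌈1470/169⌉−⌈1400/169⌉ = 9−9 = 0
n=21: ⌈1540/169⌉−⌈1470/169⌉ = 10−9 = 1  ← one
n=22: ⌈1610/169⌉−⌈1540/169⌉ = 10−10 = 0
n=23: ⌈1680/169⌉−⌈1610/169⌉ = 10−10 = 0
n=24: ⌈1750/169⌉−⌈1680/169⌉ = 11−10 = 1  ← one
positions of the first 11 ones: 0 2 4 7 9 12 14 16 19 21 24


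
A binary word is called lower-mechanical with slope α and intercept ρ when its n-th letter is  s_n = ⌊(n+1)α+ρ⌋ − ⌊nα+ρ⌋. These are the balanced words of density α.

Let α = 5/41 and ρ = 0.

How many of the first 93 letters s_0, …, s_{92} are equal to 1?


11

#1s = Σ_{n=0}^{92} s_n = Σ_{n=0}^{92} (⌊(n+1)α+ρ⌋ − ⌊nα+ρ⌋)
the sum telescopes: every ⌊nα+ρ⌋ with 0 < n < 93 appears once with + and once with −, leaving ⌊93α+ρ⌋ − ⌊0·α+ρ⌋
93α + ρ = (93·5) / 41 = 465/41
ρ = 0/41
⌊465/41⌋ = 11,  ⌊0/41⌋ = 0
#1s = 11 − 0 = 11


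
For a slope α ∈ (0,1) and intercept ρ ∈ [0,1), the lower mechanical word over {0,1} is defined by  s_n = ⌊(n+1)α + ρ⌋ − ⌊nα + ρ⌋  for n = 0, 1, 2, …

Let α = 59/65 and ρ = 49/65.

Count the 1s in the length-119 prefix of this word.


108

#1s = Σ_{n=0}^{118} s_n = Σ_{n=0}^{118} (⌊(n+1)α+ρ⌋ − ⌊nα+ρ⌋)
the sum telescopes: every ⌊nα+ρ⌋ with 0 < n < 119 appears once with + and once with −, leaving ⌊119α+ρ⌋ − ⌊0·α+ρ⌋
119α + ρ = (119·59 + 49) / 65 = 7070/65
ρ = 49/65
⌊7070/65⌋ = 108,  ⌊49/65⌋ = 0
#1s = 108 − 0 = 108


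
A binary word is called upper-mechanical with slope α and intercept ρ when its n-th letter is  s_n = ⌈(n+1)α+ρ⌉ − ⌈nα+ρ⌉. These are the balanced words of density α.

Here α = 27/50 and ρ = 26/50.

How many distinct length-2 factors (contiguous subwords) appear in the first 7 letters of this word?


2

t_n = ⌈(n·27+26)/50⌉ for n = 0 … 7:
  n=0…7: ⌈26/50⌉=1 ⌈53/50⌉=2 ⌈80/50⌉=2 ⌈107/50⌉=3 ⌈134/50⌉=3 ⌈161/50⌉=4 ⌈188/50⌉=4 ⌈215/50⌉=5
s_n = t_(n+1) − t_n for n = 0 … 6 gives
prefix = 1010101
slide a length-2 window over [0..1] … [5..6] (6 windows); first occurrence of each distinct factor:
  [  0..  1] 10
  [  1..  2] 01
  (the other 4 windows repeat one of these)
distinct factors: {01, 10}
count = 2  (Sturmian bound for length 2 is 3)


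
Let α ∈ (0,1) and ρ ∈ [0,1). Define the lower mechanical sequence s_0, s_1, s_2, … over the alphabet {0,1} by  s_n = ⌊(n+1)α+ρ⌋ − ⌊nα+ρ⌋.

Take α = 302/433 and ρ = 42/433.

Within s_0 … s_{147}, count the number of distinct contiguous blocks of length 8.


t_n = ⌊(n·302+42)/433⌋ for n = 0 … 148:
  n=0…9: ⌊42/433⌋=0 ⌊344/433⌋=0 ⌊646/433⌋=1 ⌊948/433⌋=2 ⌊1250/433⌋=2 ⌊1552/433⌋=3 ⌊1854/433⌋=4 ⌊2156/433⌋=4 ⌊2458/433⌋=5 ⌊2760/433⌋=6
  n=10…19: ⌊3062/433⌋=7 ⌊3364/433⌋=7 ⌊3666/433⌋=8 ⌊3968/433⌋=9 ⌊4270/433⌋=9 ⌊4572/433⌋=10 ⌊4874/433⌋=11 ⌊5176/433⌋=11 ⌊5478/433⌋=12 ⌊5780/433⌋=13
  n=20…29: ⌊6082/433⌋=14 ⌊6384/433⌋=14 ⌊6686/433⌋=15 ⌊6988/433⌋=16 ⌊7290/433⌋=16 ⌊7592/433⌋=17 ⌊7894/433⌋=18 ⌊8196/433⌋=18 ⌊8498/433⌋=19 ⌊8800/433⌋=20
  n=30…39: ⌊9102/433⌋=21 ⌊9404/433⌋=21 ⌊9706/433⌋=22 ⌊10008/433⌋=23 ⌊10310/433⌋=23 ⌊10612/433⌋=24 ⌊10914/433⌋=25 ⌊11216/433⌋=25 ⌊11518/433⌋=26 ⌊11820/433⌋=27
  n=40…49: ⌊12122/433⌋=27 ⌊12424/433⌋=28 ⌊12726/433⌋=29 ⌊13028/433⌋=30 ⌊13330/433⌋=30 ⌊13632/433⌋=31 ⌊13934/433⌋=32 ⌊14236/433⌋=32 ⌊14538/433⌋=33 ⌊14840/433⌋=34
  n=50…59: ⌊15142/433⌋=34 ⌊15444/433⌋=35 ⌊15746/433⌋=36 ⌊16048/433⌋=37 ⌊16350/433⌋=37 ⌊16652/433⌋=38 ⌊16954/433⌋=39 ⌊17256/433⌋=39 ⌊17558/433⌋=40 ⌊17860/433⌋=41
  n=60…69: ⌊18162/433⌋=41 ⌊18464/433⌋=42 ⌊18766/433⌋=43 ⌊19068/433⌋=44 ⌊19370/433⌋=44 ⌊19672/433⌋=45 ⌊19974/433⌋=46 ⌊20276/433⌋=46 ⌊20578/433⌋=47 ⌊20880/433⌋=48
  n=70…79: ⌊21182/433⌋=48 ⌊21484/433⌋=49 ⌊21786/433⌋=50 ⌊22088/433⌋=51 ⌊22390/433⌋=51 ⌊22692/433⌋=52 ⌊22994/433⌋=53 ⌊23296/433⌋=53 ⌊23598/433⌋=54 ⌊23900/433⌋=55
  n=80…89: ⌊24202/433⌋=55 ⌊24504/433⌋=56 ⌊24806/433⌋=57 ⌊25108/433⌋=57 ⌊25410/433⌋=58 ⌊25712/433⌋=59 ⌊26014/433⌋=60 ⌊26316/433⌋=60 ⌊26618/433⌋=61 ⌊26920/433⌋=62
  n=90…99: ⌊27222/433⌋=62 ⌊27524/433⌋=63 ⌊27826/433⌋=64 ⌊28128/433⌋=64 ⌊28430/433⌋=65 ⌊28732/433⌋=66 ⌊29034/433⌋=67 ⌊29336/433⌋=67 ⌊29638/433⌋=68 ⌊29940/433⌋=69
  n=100…109: ⌊30242/433⌋=69 ⌊30544/433⌋=70 ⌊30846/433⌋=71 ⌊31148/433⌋=71 ⌊31450/433⌋=72 ⌊31752/433⌋=73 ⌊32054/433⌋=74 ⌊32356/433⌋=74 ⌊32658/433⌋=75 ⌊32960/433⌋=76
  n=110…119: ⌊33262/433⌋=76 ⌊33564/433⌋=77 ⌊33866/433⌋=78 ⌊34168/433⌋=78 ⌊34470/433⌋=79 ⌊34772/433⌋=80 ⌊35074/433⌋=81 ⌊35376/433⌋=81 ⌊35678/433⌋=82 ⌊35980/433⌋=83
  n=120…129: ⌊36282/433⌋=83 ⌊36584/433⌋=84 ⌊36886/433⌋=85 ⌊37188/433⌋=85 ⌊37490/433⌋=86 ⌊37792/433⌋=87 ⌊38094/433⌋=87 ⌊38396/433⌋=88 ⌊38698/433⌋=89 ⌊39000/433⌋=90
  n=130…139: ⌊39302/433⌋=90 ⌊39604/433⌋=91 ⌊39906/433⌋=92 ⌊40208/433⌋=92 ⌊40510/433⌋=93 ⌊40812/433⌋=94 ⌊41114/433⌋=94 ⌊41416/433⌋=95 ⌊41718/433⌋=96 ⌊42020/433⌋=97
  n=140…148: ⌊42322/433⌋=97 ⌊42624/433⌋=98 ⌊42926/433⌋=99 ⌊43228/433⌋=99 ⌊43530/433⌋=100 ⌊43832/433⌋=101 ⌊44134/433⌋=101 ⌊44436/433⌋=102 ⌊44738/433⌋=103
s_n = t_(n+1) − t_n for n = 0 … 147 gives
prefix = 0110110111011011011101101101110110110110111011011011101101101110110110111011011011011101101101110110110111011011011101101101101110110110111011011011
slide a length-8 window over [0..7] … [140..147] (141 windows); first occurrence of each distinct factor:
  [  0..  7] 01101101
  [  1..  8] 11011011
  [  2..  9] 10110111
  [  3.. 10] 01101110
  [  4.. 11] 11011101
  [  5.. 12] 10111011
  [  6.. 13] 01110110
  [  7.. 14] 11101101
  [  9.. 16] 10110110
  (the other 132 windows repeat one of these)
distinct factors: {01101101, 01101110, 01110110, 10110110, 10110111, 10111011, 11011011, 11011101, 11101101}
count = 9  (Sturmian bound for length 8 is 9)

9


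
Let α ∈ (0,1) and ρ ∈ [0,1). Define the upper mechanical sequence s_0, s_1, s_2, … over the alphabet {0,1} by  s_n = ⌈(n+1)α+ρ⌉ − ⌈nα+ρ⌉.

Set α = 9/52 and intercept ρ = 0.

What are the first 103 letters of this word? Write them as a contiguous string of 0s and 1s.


n=0: ⌈(1·9)/52⌉ − ⌈(0·9)/52⌉ = ⌈9/52⌉ − ⌈0/52⌉ = 1 − 0 = 1
n=1: ⌈(2·9)/52⌉ − ⌈(1·9)/52⌉ = ⌈18/52⌉ − ⌈9/52⌉ = 1 − 1 = 0
n=2: ⌈(3·9)/52⌉ − ⌈(2·9)/52⌉ = ⌈27/52⌉ − ⌈18/52⌉ = 1 − 1 = 0
n=3: ⌈(4·9)/52⌉ − ⌈(3·9)/52⌉ = ⌈36/52⌉ − ⌈27/52⌉ = 1 − 1 = 0
n=4: ⌈(5·9)/52⌉ − ⌈(4·9)/52⌉ = ⌈45/52⌉ − ⌈36/52⌉ = 1 − 1 = 0
n=5: ⌈(6·9)/52⌉ − ⌈(5·9)/52⌉ = ⌈54/52⌉ − ⌈45/52⌉ = 2 − 1 = 1
n=6: ⌈(7·9)/52⌉ − ⌈(6·9)/52⌉ = ⌈63/52⌉ − ⌈54/52⌉ = 2 − 2 = 0
n=7: ⌈(8·9)/52⌉ − ⌈(7·9)/52⌉ = ⌈72/52⌉ − ⌈63/52⌉ = 2 − 2 = 0
n=8: ⌈(9·9)/52⌉ − ⌈(8·9)/52⌉ = ⌈81/52⌉ − ⌈72/52⌉ = 2 − 2 = 0
n=9: ⌈(10·9)/52⌉ − ⌈(9·9)/52⌉ = ⌈90/52⌉ − ⌈81/52⌉ = 2 − 2 = 0
n=10: ⌈(11·9)/52⌉ − ⌈(10·9)/52⌉ = ⌈99/52⌉ − ⌈90/52⌉ = 2 − 2 = 0
n=11: ⌈(12·9)/52⌉ − ⌈(11·9)/52⌉ = ⌈108/52⌉ − ⌈99/52⌉ = 3 − 2 = 1
n=12: ⌈(13·9)/52⌉ − ⌈(12·9)/52⌉ = ⌈117/52⌉ − ⌈108/52⌉ = 3 − 3 = 0
n=13: ⌈(14·9)/52⌉ − ⌈(13·9)/52⌉ = ⌈126/52⌉ − ⌈117/52⌉ = 3 − 3 = 0
n=14: ⌈(15·9)/52⌉ − ⌈(14·9)/52⌉ = ⌈135/52⌉ − ⌈126/52⌉ = 3 − 3 = 0
n=15: ⌈(16·9)/52⌉ − ⌈(15·9)/52⌉ = ⌈144/52⌉ − ⌈135/52⌉ = 3 − 3 = 0
n=16: ⌈(17·9)/52⌉ − ⌈(16·9)/52⌉ = ⌈153/52⌉ − ⌈144/52⌉ = 3 − 3 = 0
n=17: ⌈(18·9)/52⌉ − ⌈(17·9)/52⌉ = ⌈162/52⌉ − ⌈153/52⌉ = 4 − 3 = 1
n=18: ⌈(19·9)/52⌉ − ⌈(18·9)/52⌉ = ⌈171/52⌉ − ⌈162/52⌉ = 4 − 4 = 0
n=19: ⌈(20·9)/52⌉ − ⌈(19·9)/52⌉ = ⌈180/52⌉ − ⌈171/52⌉ = 4 − 4 = 0
n=20: ⌈(21·9)/52⌉ − ⌈(20·9)/52⌉ = ⌈189/52⌉ − ⌈180/52⌉ = 4 − 4 = 0
n=21: ⌈(22·9)/52⌉ − ⌈(21·9)/52⌉ = ⌈198/52⌉ − ⌈189/52⌉ = 4 − 4 = 0
n=22: ⌈(23·9)/52⌉ − ⌈(22·9)/52⌉ = ⌈207/52⌉ − ⌈198/52⌉ = 4 − 4 = 0
n=23: ⌈(24·9)/52⌉ − ⌈(23·9)/52⌉ = ⌈216/52⌉ − ⌈207/52⌉ = 5 − 4 = 1
n=24: ⌈(25·9)/52⌉ − ⌈(24·9)/52⌉ = ⌈225/52⌉ − ⌈216/52⌉ = 5 − 5 = 0
n=25: ⌈(26·9)/52⌉ − ⌈(25·9)/52⌉ = ⌈234/52⌉ − ⌈225/52⌉ = 5 − 5 = 0
n=26: ⌈(27·9)/52⌉ − ⌈(26·9)/52⌉ = ⌈243/52⌉ − ⌈234/52⌉ = 5 − 5 = 0
n=27: ⌈(28·9)/52⌉ − ⌈(27·9)/52⌉ = ⌈252/52⌉ − ⌈243/52⌉ = 5 − 5 = 0
n=28: ⌈(29·9)/52⌉ − ⌈(28·9)/52⌉ = ⌈261/52⌉ − ⌈252/52⌉ = 6 − 5 = 1
n=29: ⌈(30·9)/52⌉ − ⌈(29·9)/52⌉ = ⌈270/52⌉ − ⌈261/52⌉ = 6 − 6 = 0
n=30: ⌈(31·9)/52⌉ − ⌈(30·9)/52⌉ = ⌈279/52⌉ − ⌈270/52⌉ = 6 − 6 = 0
n=31: ⌈(32·9)/52⌉ − ⌈(31·9)/52⌉ = ⌈288/52⌉ − ⌈279/52⌉ = 6 − 6 = 0
n=32: ⌈(33·9)/52⌉ − ⌈(32·9)/52⌉ = ⌈297/52⌉ − ⌈288/52⌉ = 6 − 6 = 0
n=33: ⌈(34·9)/52⌉ − ⌈(33·9)/52⌉ = ⌈306/52⌉ − ⌈297/52⌉ = 6 − 6 = 0
n=34: ⌈(35·9)/52⌉ − ⌈(34·9)/52⌉ = ⌈315/52⌉ − ⌈306/52⌉ = 7 − 6 = 1
n=35: ⌈(36·9)/52⌉ − ⌈(35·9)/52⌉ = ⌈324/52⌉ − ⌈315/52⌉ = 7 − 7 = 0
n=36: ⌈(37·9)/52⌉ − ⌈(36·9)/52⌉ = ⌈333/52⌉ − ⌈324/52⌉ = 7 − 7 = 0
n=37: ⌈(38·9)/52⌉ − ⌈(37·9)/52⌉ = ⌈342/52⌉ − ⌈333/52⌉ = 7 − 7 = 0
n=38: ⌈(39·9)/52⌉ − ⌈(38·9)/52⌉ = ⌈351/52⌉ − ⌈342/52⌉ = 7 − 7 = 0
n=39: ⌈(40·9)/52⌉ − ⌈(39·9)/52⌉ = ⌈360/52⌉ − ⌈351/52⌉ = 7 − 7 = 0
n=40: ⌈(41·9)/52⌉ − ⌈(40·9)/52⌉ = ⌈369/52⌉ − ⌈360/52⌉ = 8 − 7 = 1
n=41: ⌈(42·9)/52⌉ − ⌈(41·9)/52⌉ = ⌈378/52⌉ − ⌈369/52⌉ = 8 − 8 = 0
n=42: ⌈(43·9)/52⌉ − ⌈(42·9)/52⌉ = ⌈387/52⌉ − ⌈378/52⌉ = 8 − 8 = 0
n=43: ⌈(44·9)/52⌉ − ⌈(43·9)/52⌉ = ⌈396/52⌉ − ⌈387/52⌉ = 8 − 8 = 0
n=44: ⌈(45·9)/52⌉ − ⌈(44·9)/52⌉ = ⌈405/52⌉ − ⌈396/52⌉ = 8 − 8 = 0
n=45: ⌈(46·9)/52⌉ − ⌈(45·9)/52⌉ = ⌈414/52⌉ − ⌈405/52⌉ = 8 − 8 = 0
n=46: ⌈(47·9)/52⌉ − ⌈(46·9)/52⌉ = ⌈423/52⌉ − ⌈414/52⌉ = 9 − 8 = 1
n=47: ⌈(48·9)/52⌉ − ⌈(47·9)/52⌉ = ⌈432/52⌉ − ⌈423/52⌉ = 9 − 9 = 0
n=48: ⌈(49·9)/52⌉ − ⌈(48·9)/52⌉ = ⌈441/52⌉ − ⌈432/52⌉ = 9 − 9 = 0
n=49: ⌈(50·9)/52⌉ − ⌈(49·9)/52⌉ = ⌈450/52⌉ − ⌈441/52⌉ = 9 − 9 = 0
n=50: ⌈(51·9)/52⌉ − ⌈(50·9)/52⌉ = ⌈459/52⌉ − ⌈450/52⌉ = 9 − 9 = 0
n=51: ⌈(52·9)/52⌉ − ⌈(51·9)/52⌉ = ⌈468/52⌉ − ⌈459/52⌉ = 9 − 9 = 0
n=52: ⌈(53·9)/52⌉ − ⌈(52·9)/52⌉ = ⌈477/52⌉ − ⌈468/52⌉ = 10 − 9 = 1
n=53: ⌈(54·9)/52⌉ − ⌈(53·9)/52⌉ = ⌈486/52⌉ − ⌈477/52⌉ = 10 − 10 = 0
n=54: ⌈(55·9)/52⌉ − ⌈(54·9)/52⌉ = ⌈495/52⌉ − ⌈486/52⌉ = 10 − 10 = 0
n=55: ⌈(56·9)/52⌉ − ⌈(55·9)/52⌉ = ⌈504/52⌉ − ⌈495/52⌉ = 10 − 10 = 0
n=56: ⌈(57·9)/52⌉ − ⌈(56·9)/52⌉ = ⌈513/52⌉ − ⌈504/52⌉ = 10 − 10 = 0
n=57: ⌈(58·9)/52⌉ − ⌈(57·9)/52⌉ = ⌈522/52⌉ − ⌈513/52⌉ = 11 − 10 = 1
n=58: ⌈(59·9)/52⌉ − ⌈(58·9)/52⌉ = ⌈531/52⌉ − ⌈522/52⌉ = 11 − 11 = 0
n=59: ⌈(60·9)/52⌉ − ⌈(59·9)/52⌉ = ⌈540/52⌉ − ⌈531/52⌉ = 11 − 11 = 0
n=60: ⌈(61·9)/52⌉ − ⌈(60·9)/52⌉ = ⌈549/52⌉ − ⌈540/52⌉ = 11 − 11 = 0
n=61: ⌈(62·9)/52⌉ − ⌈(61·9)/52⌉ = ⌈558/52⌉ − ⌈549/52⌉ = 11 − 11 = 0
n=62: ⌈(63·9)/52⌉ − ⌈(62·9)/52⌉ = ⌈567/52⌉ − ⌈558/52⌉ = 11 − 11 = 0
n=63: ⌈(64·9)/52⌉ − ⌈(63·9)/52⌉ = ⌈576/52⌉ − ⌈567/52⌉ = 12 − 11 = 1
n=64: ⌈(65·9)/52⌉ − ⌈(64·9)/52⌉ = ⌈585/52⌉ − ⌈576/52⌉ = 12 − 12 = 0
n=65: ⌈(66·9)/52⌉ − ⌈(65·9)/52⌉ = ⌈594/52⌉ − ⌈585/52⌉ = 12 − 12 = 0
n=66: ⌈(67·9)/52⌉ − ⌈(66·9)/52⌉ = ⌈603/52⌉ − ⌈594/52⌉ = 12 − 12 = 0
n=67: ⌈(68·9)/52⌉ − ⌈(67·9)/52⌉ = ⌈612/52⌉ − ⌈603/52⌉ = 12 − 12 = 0
n=68: ⌈(69·9)/52⌉ − ⌈(68·9)/52⌉ = ⌈621/52⌉ − ⌈612/52⌉ = 12 − 12 = 0
n=69: ⌈(70·9)/52⌉ − ⌈(69·9)/52⌉ = ⌈630/52⌉ − ⌈621/52⌉ = 13 − 12 = 1
n=70: ⌈(71·9)/52⌉ − ⌈(70·9)/52⌉ = ⌈639/52⌉ − ⌈630/52⌉ = 13 − 13 = 0
n=71: ⌈(72·9)/52⌉ − ⌈(71·9)/52⌉ = ⌈648/52⌉ − ⌈639/52⌉ = 13 − 13 = 0
n=72: ⌈(73·9)/52⌉ − ⌈(72·9)/52⌉ = ⌈657/52⌉ − ⌈648/52⌉ = 13 − 13 = 0
n=73: ⌈(74·9)/52⌉ − ⌈(73·9)/52⌉ = ⌈666/52⌉ − ⌈657/52⌉ = 13 − 13 = 0
n=74: ⌈(75·9)/52⌉ − ⌈(74·9)/52⌉ = ⌈675/52⌉ − ⌈666/52⌉ = 13 − 13 = 0
n=75: ⌈(76·9)/52⌉ − ⌈(75·9)/52⌉ = ⌈684/52⌉ − ⌈675/52⌉ = 14 − 13 = 1
n=76: ⌈(77·9)/52⌉ − ⌈(76·9)/52⌉ = ⌈693/52⌉ − ⌈684/52⌉ = 14 − 14 = 0
n=77: ⌈(78·9)/52⌉ − ⌈(77·9)/52⌉ = ⌈702/52⌉ − ⌈693/52⌉ = 14 − 14 = 0
n=78: ⌈(79·9)/52⌉ − ⌈(78·9)/52⌉ = ⌈711/52⌉ − ⌈702/52⌉ = 14 − 14 = 0
n=79: ⌈(80·9)/52⌉ − ⌈(79·9)/52⌉ = ⌈720/52⌉ − ⌈711/52⌉ = 14 − 14 = 0
n=80: ⌈(81·9)/52⌉ − ⌈(80·9)/52⌉ = ⌈729/52⌉ − ⌈720/52⌉ = 15 − 14 = 1
n=81: ⌈(82·9)/52⌉ − ⌈(81·9)/52⌉ = ⌈738/52⌉ − ⌈729/52⌉ = 15 − 15 = 0
n=82: ⌈(83·9)/52⌉ − ⌈(82·9)/52⌉ = ⌈747/52⌉ − ⌈738/52⌉ = 15 − 15 = 0
n=83: ⌈(84·9)/52⌉ − ⌈(83·9)/52⌉ = ⌈756/52⌉ − ⌈747/52⌉ = 15 − 15 = 0
n=84: ⌈(85·9)/52⌉ − ⌈(84·9)/52⌉ = ⌈765/52⌉ − ⌈756/52⌉ = 15 − 15 = 0
n=85: ⌈(86·9)/52⌉ − ⌈(85·9)/52⌉ = ⌈774/52⌉ − ⌈765/52⌉ = 15 − 15 = 0
n=86: ⌈(87·9)/52⌉ − ⌈(86·9)/52⌉ = ⌈783/52⌉ − ⌈774/52⌉ = 16 − 15 = 1
n=87: ⌈(88·9)/52⌉ − ⌈(87·9)/52⌉ = ⌈792/52⌉ − ⌈783/52⌉ = 16 − 16 = 0
n=88: ⌈(89·9)/52⌉ − ⌈(88·9)/52⌉ = ⌈801/52⌉ − ⌈792/52⌉ = 16 − 16 = 0
n=89: ⌈(90·9)/52⌉ − ⌈(89·9)/52⌉ = ⌈810/52⌉ − ⌈801/52⌉ = 16 − 16 = 0
n=90: ⌈(91·9)/52⌉ − ⌈(90·9)/52⌉ = ⌈819/52⌉ − ⌈810/52⌉ = 16 − 16 = 0
n=91: ⌈(92·9)/52⌉ − ⌈(91·9)/52⌉ = ⌈828/52⌉ − ⌈819/52⌉ = 16 − 16 = 0
n=92: ⌈(93·9)/52⌉ − ⌈(92·9)/52⌉ = ⌈837/52⌉ − ⌈828/52⌉ = 17 − 16 = 1
n=93: ⌈(94·9)/52⌉ − ⌈(93·9)/52⌉ = ⌈846/52⌉ − ⌈837/52⌉ = 17 − 17 = 0
n=94: ⌈(95·9)/52⌉ − ⌈(94·9)/52⌉ = ⌈855/52⌉ − ⌈846/52⌉ = 17 − 17 = 0
n=95: ⌈(96·9)/52⌉ − ⌈(95·9)/52⌉ = ⌈864/52⌉ − ⌈855/52⌉ = 17 − 17 = 0
n=96: ⌈(97·9)/52⌉ − ⌈(96·9)/52⌉ = ⌈873/52⌉ − ⌈864/52⌉ = 17 − 17 = 0
n=97: ⌈(98·9)/52⌉ − ⌈(97·9)/52⌉ = ⌈882/52⌉ − ⌈873/52⌉ = 17 − 17 = 0
n=98: ⌈(99·9)/52⌉ − ⌈(98·9)/52⌉ = ⌈891/52⌉ − ⌈882/52⌉ = 18 − 17 = 1
n=99: ⌈(100·9)/52⌉ − ⌈(99·9)/52⌉ = ⌈900/52⌉ − ⌈891/52⌉ = 18 − 18 = 0
n=100: ⌈(101·9)/52⌉ − ⌈(100·9)/52⌉ = ⌈909/52⌉ − ⌈900/52⌉ = 18 − 18 = 0
n=101: ⌈(102·9)/52⌉ − ⌈(101·9)/52⌉ = ⌈918/52⌉ − ⌈909/52⌉ = 18 − 18 = 0
n=102: ⌈(103·9)/52⌉ − ⌈(102·9)/52⌉ = ⌈927/52⌉ − ⌈918/52⌉ = 18 − 18 = 0

1000010000010000010000010000100000100000100000100000100001000001000001000001000010000010000010000010000


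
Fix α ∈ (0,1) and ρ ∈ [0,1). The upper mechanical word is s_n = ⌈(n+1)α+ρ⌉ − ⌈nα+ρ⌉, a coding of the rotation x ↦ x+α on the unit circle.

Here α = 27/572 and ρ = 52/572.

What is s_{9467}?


1

(n+1)α + ρ = (9468·27 + 52) / 572 = 255688/572
nα + ρ     = (9467·27 + 52) / 572 = 255661/572
⌈255688/572⌉ = 448,  ⌈255661/572⌉ = 447
s_{9467} = 448 − 447 = 1


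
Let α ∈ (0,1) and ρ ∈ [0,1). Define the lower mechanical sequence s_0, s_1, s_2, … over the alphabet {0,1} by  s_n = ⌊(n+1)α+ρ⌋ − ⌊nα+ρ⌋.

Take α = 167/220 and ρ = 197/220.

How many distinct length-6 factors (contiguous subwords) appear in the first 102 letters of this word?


t_n = ⌊(n·167+197)/220⌋ for n = 0 … 102:
  n=0…9: ⌊197/220⌋=0 ⌊364/220⌋=1 ⌊531/220⌋=2 ⌊698/220⌋=3 ⌊865/220⌋=3 ⌊1032/220⌋=4 ⌊1199/220⌋=5 ⌊1366/220⌋=6 ⌊1533/220⌋=6 ⌊1700/220⌋=7
  n=10…19: ⌊1867/220⌋=8 ⌊2034/220⌋=9 ⌊2201/220⌋=10 ⌊2368/220⌋=10 ⌊2535/220⌋=11 ⌊2702/220⌋=12 ⌊2869/220⌋=13 ⌊3036/220⌋=13 ⌊3203/220⌋=14 ⌊3370/220⌋=15
  n=20…29: ⌊3537/220⌋=16 ⌊3704/220⌋=16 ⌊3871/220⌋=17 ⌊4038/220⌋=18 ⌊4205/220⌋=19 ⌊4372/220⌋=19 ⌊4539/220⌋=20 ⌊4706/220⌋=21 ⌊4873/220⌋=22 ⌊5040/220⌋=22
  n=30…39: ⌊5207/220⌋=23 ⌊5374/220⌋=24 ⌊5541/220⌋=25 ⌊5708/220⌋=25 ⌊5875/220⌋=26 ⌊6042/220⌋=27 ⌊6209/220⌋=28 ⌊6376/220⌋=28 ⌊6543/220⌋=29 ⌊6710/220⌋=30
  n=40…49: ⌊6877/220⌋=31 ⌊7044/220⌋=32 ⌊7211/220⌋=32 ⌊7378/220⌋=33 ⌊7545/220⌋=34 ⌊7712/220⌋=35 ⌊7879/220⌋=35 ⌊8046/220⌋=36 ⌊8213/220⌋=37 ⌊8380/220⌋=38
  n=50…59: ⌊8547/220⌋=38 ⌊8714/220⌋=39 ⌊8881/220⌋=40 ⌊9048/220⌋=41 ⌊9215/220⌋=41 ⌊9382/220⌋=42 ⌊9549/220⌋=43 ⌊9716/220⌋=44 ⌊9883/220⌋=44 ⌊10050/220⌋=45
  n=60…69: ⌊10217/220⌋=46 ⌊10384/220⌋=47 ⌊10551/220⌋=47 ⌊10718/220⌋=48 ⌊10885/220⌋=49 ⌊11052/220⌋=50 ⌊11219/220⌋=50 ⌊11386/220⌋=51 ⌊11553/220⌋=52 ⌊11720/220⌋=53
  n=70…79: ⌊11887/220⌋=54 ⌊12054/220⌋=54 ⌊12221/220⌋=55 ⌊12388/220⌋=56 ⌊12555/220⌋=57 ⌊12722/220⌋=57 ⌊12889/220⌋=58 ⌊13056/220⌋=59 ⌊13223/220⌋=60 ⌊13390/220⌋=60
  n=80…89: ⌊13557/220⌋=61 ⌊13724/220⌋=62 ⌊13891/220⌋=63 ⌊14058/220⌋=63 ⌊14225/220⌋=64 ⌊14392/220⌋=65 ⌊14559/220⌋=66 ⌊14726/220⌋=66 ⌊14893/220⌋=67 ⌊15060/220⌋=68
  n=90…99: ⌊15227/220⌋=69 ⌊15394/220⌋=69 ⌊15561/220⌋=70 ⌊15728/220⌋=71 ⌊15895/220⌋=72 ⌊16062/220⌋=73 ⌊16229/220⌋=73 ⌊16396/220⌋=74 ⌊16563/220⌋=75 ⌊16730/220⌋=76
  n=100…102: ⌊16897/220⌋=76 ⌊17064/220⌋=77 ⌊17231/220⌋=78
s_n = t_(n+1) − t_n for n = 0 … 101 gives
prefix = 111011101111011101110111011101110111011110111011101110111011101110111101110111011101110111011110111011
slide a length-6 window over [0..5] … [96..101] (97 windows); first occurrence of each distinct factor:
  [  0..  5] 111011
  [  1..  6] 110111
  [  2..  7] 101110
  [  3..  8] 011101
  [  6.. 11] 101111
  [  7.. 12] 011110
  [  8.. 13] 111101
  (the other 90 windows repeat one of these)
distinct factors: {011101, 011110, 101110, 101111, 110111, 111011, 111101}
count = 7  (Sturmian bound for length 6 is 7)

7


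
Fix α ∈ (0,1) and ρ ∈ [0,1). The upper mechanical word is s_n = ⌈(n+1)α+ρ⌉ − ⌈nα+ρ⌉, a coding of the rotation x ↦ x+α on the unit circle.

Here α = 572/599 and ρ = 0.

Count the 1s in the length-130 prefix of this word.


#1s = Σ_{n=0}^{129} s_n = Σ_{n=0}^{129} (⌈(n+1)α+ρ⌉ − ⌈nα+ρ⌉)
the sum telescopes: every ⌈nα+ρ⌉ with 0 < n < 130 appears once with + and once with −, leaving ⌈130α+ρ⌉ − ⌈0·α+ρ⌉
130α + ρ = (130·572) / 599 = 74360/599
ρ = 0/599
⌈74360/599⌉ = 125,  ⌈0/599⌉ = 0
#1s = 125 − 0 = 125

125


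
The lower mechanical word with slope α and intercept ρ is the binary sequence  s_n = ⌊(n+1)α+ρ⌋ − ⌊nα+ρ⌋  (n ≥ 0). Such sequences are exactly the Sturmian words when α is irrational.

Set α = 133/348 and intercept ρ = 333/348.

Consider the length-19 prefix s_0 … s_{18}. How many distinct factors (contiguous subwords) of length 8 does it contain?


t_n = ⌊(n·133+333)/348⌋ for n = 0 … 19:
  n=0…9: ⌊333/348⌋=0 ⌊466/348⌋=1 ⌊599/348⌋=1 ⌊732/348⌋=2 ⌊865/348⌋=2 ⌊998/348⌋=2 ⌊1131/348⌋=3 ⌊1264/348⌋=3 ⌊1397/348⌋=4 ⌊1530/348⌋=4
  n=10…19: ⌊1663/348⌋=4 ⌊1796/348⌋=5 ⌊1929/348⌋=5 ⌊2062/348⌋=5 ⌊2195/348⌋=6 ⌊2328/348⌋=6 ⌊2461/348⌋=7 ⌊2594/348⌋=7 ⌊2727/348⌋=7 ⌊2860/348⌋=8
s_n = t_(n+1) − t_n for n = 0 … 18 gives
prefix = 1010010100100101001
slide a length-8 window over [0..7] … [11..18] (12 windows); first occurrence of each distinct factor:
  [  0..  7] 10100101
  [  1..  8] 01001010
  [  2..  9] 10010100
  [  3.. 10] 00101001
  [  4.. 11] 01010010
  [  5.. 12] 10100100
  [  6.. 13] 01001001
  [  7.. 14] 10010010
  [  8.. 15] 00100101
  (the other 3 windows repeat one of these)
distinct factors: {00100101, 00101001, 01001001, 01001010, 01010010, 10010010, 10010100, 10100100, 10100101}
count = 9  (Sturmian bound for length 8 is 9)

9


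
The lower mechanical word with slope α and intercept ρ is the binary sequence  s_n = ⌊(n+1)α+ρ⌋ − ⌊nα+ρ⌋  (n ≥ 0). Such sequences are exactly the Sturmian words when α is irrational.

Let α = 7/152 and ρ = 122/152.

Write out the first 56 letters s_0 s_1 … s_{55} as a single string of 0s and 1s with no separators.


n=0: ⌊(1·7+122)/152⌋ − ⌊(0·7+122)/152⌋ = ⌊129/152⌋ − ⌊122/152⌋ = 0 − 0 = 0
n=1: ⌊(2·7+122)/152⌋ − ⌊(1·7+122)/152⌋ = ⌊136/152⌋ − ⌊129/152⌋ = 0 − 0 = 0
n=2: ⌊(3·7+122)/152⌋ − ⌊(2·7+122)/152⌋ = ⌊143/152⌋ − ⌊136/152⌋ = 0 − 0 = 0
n=3: ⌊(4·7+122)/152⌋ − ⌊(3·7+122)/152⌋ = ⌊150/152⌋ − ⌊143/152⌋ = 0 − 0 = 0
n=4: ⌊(5·7+122)/152⌋ − ⌊(4·7+122)/152⌋ = ⌊157/152⌋ − ⌊150/152⌋ = 1 − 0 = 1
n=5: ⌊(6·7+122)/152⌋ − ⌊(5·7+122)/152⌋ = ⌊164/152⌋ − ⌊157/152⌋ = 1 − 1 = 0
n=6: ⌊(7·7+122)/152⌋ − ⌊(6·7+122)/152⌋ = ⌊171/152⌋ − ⌊164/152⌋ = 1 − 1 = 0
n=7: ⌊(8·7+122)/152⌋ − ⌊(7·7+122)/152⌋ = ⌊178/152⌋ − ⌊171/152⌋ = 1 − 1 = 0
n=8: ⌊(9·7+122)/152⌋ − ⌊(8·7+122)/152⌋ = ⌊185/152⌋ − ⌊178/152⌋ = 1 − 1 = 0
n=9: ⌊(10·7+122)/152⌋ − ⌊(9·7+122)/152⌋ = ⌊192/152⌋ − ⌊185/152⌋ = 1 − 1 = 0
n=10: ⌊(11·7+122)/152⌋ − ⌊(10·7+122)/152⌋ = ⌊199/152⌋ − ⌊192/152⌋ = 1 − 1 = 0
n=11: ⌊(12·7+122)/152⌋ − ⌊(11·7+122)/152⌋ = ⌊206/152⌋ − ⌊199/152⌋ = 1 − 1 = 0
n=12: ⌊(13·7+122)/152⌋ − ⌊(12·7+122)/152⌋ = ⌊213/152⌋ − ⌊206/152⌋ = 1 − 1 = 0
n=13: ⌊(14·7+122)/152⌋ − ⌊(13·7+122)/152⌋ = ⌊220/152⌋ − ⌊213/152⌋ = 1 − 1 = 0
n=14: ⌊(15·7+122)/152⌋ − ⌊(14·7+122)/152⌋ = ⌊227/152⌋ − ⌊220/152⌋ = 1 − 1 = 0
n=15: ⌊(16·7+122)/152⌋ − ⌊(15·7+122)/152⌋ = ⌊234/152⌋ − ⌊227/152⌋ = 1 − 1 = 0
n=16: ⌊(17·7+122)/152⌋ − ⌊(16·7+122)/152⌋ = ⌊241/152⌋ − ⌊234/152⌋ = 1 − 1 = 0
n=17: ⌊(18·7+122)/152⌋ − ⌊(17·7+122)/152⌋ = ⌊248/152⌋ − ⌊241/152⌋ = 1 − 1 = 0
n=18: ⌊(19·7+122)/152⌋ − ⌊(18·7+122)/152⌋ = ⌊255/152⌋ − ⌊248/152⌋ = 1 − 1 = 0
n=19: ⌊(20·7+122)/152⌋ − ⌊(19·7+122)/152⌋ = ⌊262/152⌋ − ⌊255/152⌋ = 1 − 1 = 0
n=20: ⌊(21·7+122)/152⌋ − ⌊(20·7+122)/152⌋ = ⌊269/152⌋ − ⌊262/152⌋ = 1 − 1 = 0
n=21: ⌊(22·7+122)/152⌋ − ⌊(21·7+122)/152⌋ = ⌊276/152⌋ − ⌊269/152⌋ = 1 − 1 = 0
n=22: ⌊(23·7+122)/152⌋ − ⌊(22·7+122)/152⌋ = ⌊283/152⌋ − ⌊276/152⌋ = 1 − 1 = 0
n=23: ⌊(24·7+122)/152⌋ − ⌊(23·7+122)/152⌋ = ⌊290/152⌋ − ⌊283/152⌋ = 1 − 1 = 0
n=24: ⌊(25·7+122)/152⌋ − ⌊(24·7+122)/152⌋ = ⌊297/152⌋ − ⌊290/152⌋ = 1 − 1 = 0
n=25: ⌊(26·7+122)/152⌋ − ⌊(25·7+122)/152⌋ = ⌊304/152⌋ − ⌊297/152⌋ = 2 − 1 = 1
n=26: ⌊(27·7+122)/152⌋ − ⌊(26·7+122)/152⌋ = ⌊311/152⌋ − ⌊304/152⌋ = 2 − 2 = 0
n=27: ⌊(28·7+122)/152⌋ − ⌊(27·7+122)/152⌋ = ⌊318/152⌋ − ⌊311/152⌋ = 2 − 2 = 0
n=28: ⌊(29·7+122)/152⌋ − ⌊(28·7+122)/152⌋ = ⌊325/152⌋ − ⌊318/152⌋ = 2 − 2 = 0
n=29: ⌊(30·7+122)/152⌋ − ⌊(29·7+122)/152⌋ = ⌊332/152⌋ − ⌊325/152⌋ = 2 − 2 = 0
n=30: ⌊(31·7+122)/152⌋ − ⌊(30·7+122)/152⌋ = ⌊339/152⌋ − ⌊332/152⌋ = 2 − 2 = 0
n=31: ⌊(32·7+122)/152⌋ − ⌊(31·7+122)/152⌋ = ⌊346/152⌋ − ⌊339/152⌋ = 2 − 2 = 0
n=32: ⌊(33·7+122)/152⌋ − ⌊(32·7+122)/152⌋ = ⌊353/152⌋ − ⌊346/152⌋ = 2 − 2 = 0
n=33: ⌊(34·7+122)/152⌋ − ⌊(33·7+122)/152⌋ = ⌊360/152⌋ − ⌊353/152⌋ = 2 − 2 = 0
n=34: ⌊(35·7+122)/152⌋ − ⌊(34·7+122)/152⌋ = ⌊367/152⌋ − ⌊360/152⌋ = 2 − 2 = 0
n=35: ⌊(36·7+122)/152⌋ − ⌊(35·7+122)/152⌋ = ⌊374/152⌋ − ⌊367/152⌋ = 2 − 2 = 0
n=36: ⌊(37·7+122)/152⌋ − ⌊(36·7+122)/152⌋ = ⌊381/152⌋ − ⌊374/152⌋ = 2 − 2 = 0
n=37: ⌊(38·7+122)/152⌋ − ⌊(37·7+122)/152⌋ = ⌊388/152⌋ − ⌊381/152⌋ = 2 − 2 = 0
n=38: ⌊(39·7+122)/152⌋ − ⌊(38·7+122)/152⌋ = ⌊395/152⌋ − ⌊388/152⌋ = 2 − 2 = 0
n=39: ⌊(40·7+122)/152⌋ − ⌊(39·7+122)/152⌋ = ⌊402/152⌋ − ⌊395/152⌋ = 2 − 2 = 0
n=40: ⌊(41·7+122)/152⌋ − ⌊(40·7+122)/152⌋ = ⌊409/152⌋ − ⌊402/152⌋ = 2 − 2 = 0
n=41: ⌊(42·7+122)/152⌋ − ⌊(41·7+122)/152⌋ = ⌊416/152⌋ − ⌊409/152⌋ = 2 − 2 = 0
n=42: ⌊(43·7+122)/152⌋ − ⌊(42·7+122)/152⌋ = ⌊423/152⌋ − ⌊416/152⌋ = 2 − 2 = 0
n=43: ⌊(44·7+122)/152⌋ − ⌊(43·7+122)/152⌋ = ⌊430/152⌋ − ⌊423/152⌋ = 2 − 2 = 0
n=44: ⌊(45·7+122)/152⌋ − ⌊(44·7+122)/152⌋ = ⌊437/152⌋ − ⌊430/152⌋ = 2 − 2 = 0
n=45: ⌊(46·7+122)/152⌋ − ⌊(45·7+122)/152⌋ = ⌊444/152⌋ − ⌊437/152⌋ = 2 − 2 = 0
n=46: ⌊(47·7+122)/152⌋ − ⌊(46·7+122)/152⌋ = ⌊451/152⌋ − ⌊444/152⌋ = 2 − 2 = 0
n=47: ⌊(48·7+122)/152⌋ − ⌊(47·7+122)/152⌋ = ⌊458/152⌋ − ⌊451/152⌋ = 3 − 2 = 1
n=48: ⌊(49·7+122)/152⌋ − ⌊(48·7+122)/152⌋ = ⌊465/152⌋ − ⌊458/152⌋ = 3 − 3 = 0
n=49: ⌊(50·7+122)/152⌋ − ⌊(49·7+122)/152⌋ = ⌊472/152⌋ − ⌊465/152⌋ = 3 − 3 = 0
n=50: ⌊(51·7+122)/152⌋ − ⌊(50·7+122)/152⌋ = ⌊479/152⌋ − ⌊472/152⌋ = 3 − 3 = 0
n=51: ⌊(52·7+122)/152⌋ − ⌊(51·7+122)/152⌋ = ⌊486/152⌋ − ⌊479/152⌋ = 3 − 3 = 0
n=52: ⌊(53·7+122)/152⌋ − ⌊(52·7+122)/152⌋ = ⌊493/152⌋ − ⌊486/152⌋ = 3 − 3 = 0
n=53: ⌊(54·7+122)/152⌋ − ⌊(53·7+122)/152⌋ = ⌊500/152⌋ − ⌊493/152⌋ = 3 − 3 = 0
n=54: ⌊(55·7+122)/152⌋ − ⌊(54·7+122)/152⌋ = ⌊507/152⌋ − ⌊500/152⌋ = 3 − 3 = 0
n=55: ⌊(56·7+122)/152⌋ − ⌊(55·7+122)/152⌋ = ⌊514/152⌋ − ⌊507/152⌋ = 3 − 3 = 0

00001000000000000000000001000000000000000000000100000000


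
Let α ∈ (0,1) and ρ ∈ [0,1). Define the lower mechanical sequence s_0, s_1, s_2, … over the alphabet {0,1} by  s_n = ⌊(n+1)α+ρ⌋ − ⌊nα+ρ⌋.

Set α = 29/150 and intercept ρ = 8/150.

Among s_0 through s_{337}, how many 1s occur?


#1s = Σ_{n=0}^{337} s_n = Σ_{n=0}^{337} (⌊(n+1)α+ρ⌋ − ⌊nα+ρ⌋)
the sum telescopes: every ⌊nα+ρ⌋ with 0 < n < 338 appears once with + and once with −, leaving ⌊338α+ρ⌋ − ⌊0·α+ρ⌋
338α + ρ = (338·29 + 8) / 150 = 9810/150
ρ = 8/150
⌊9810/150⌋ = 65,  ⌊8/150⌋ = 0
#1s = 65 − 0 = 65

65


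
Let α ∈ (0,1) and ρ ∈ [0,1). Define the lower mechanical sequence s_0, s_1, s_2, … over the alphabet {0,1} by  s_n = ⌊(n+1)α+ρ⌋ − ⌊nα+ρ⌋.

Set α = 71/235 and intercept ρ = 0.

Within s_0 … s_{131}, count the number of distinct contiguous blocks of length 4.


t_n = ⌊(n·71)/235⌋ for n = 0 … 132:
  n=0…9: ⌊0/235⌋=0 ⌊71/235⌋=0 ⌊142/235⌋=0 ⌊213/235⌋=0 ⌊284/235⌋=1 ⌊355/235⌋=1 ⌊426/235⌋=1 ⌊497/235⌋=2 ⌊568/235⌋=2 ⌊639/235⌋=2
  n=10…19: ⌊710/235⌋=3 ⌊781/235⌋=3 ⌊852/235⌋=3 ⌊923/235⌋=3 ⌊994/235⌋=4 ⌊1065/235⌋=4 ⌊1136/235⌋=4 ⌊1207/235⌋=5 ⌊1278/235⌋=5 ⌊1349/235⌋=5
  n=20…29: ⌊1420/235⌋=6 ⌊1491/235⌋=6 ⌊1562/235⌋=6 ⌊1633/235⌋=6 ⌊1704/235⌋=7 ⌊1775/235⌋=7 ⌊1846/235⌋=7 ⌊1917/235⌋=8 ⌊1988/235⌋=8 ⌊2059/235⌋=8
  n=30…39: ⌊2130/235⌋=9 ⌊2201/235⌋=9 ⌊2272/235⌋=9 ⌊2343/235⌋=9 ⌊2414/235⌋=10 ⌊2485/235⌋=10 ⌊2556/235⌋=10 ⌊2627/235⌋=11 ⌊2698/235⌋=11 ⌊2769/235⌋=11
  n=40…49: ⌊2840/235⌋=12 ⌊2911/235⌋=12 ⌊2982/235⌋=12 ⌊3053/235⌋=12 ⌊3124/235⌋=13 ⌊3195/235⌋=13 ⌊3266/235⌋=13 ⌊3337/235⌋=14 ⌊3408/235⌋=14 ⌊3479/235⌋=14
  n=50…59: ⌊3550/235⌋=15 ⌊3621/235⌋=15 ⌊3692/235⌋=15 ⌊3763/235⌋=16 ⌊3834/235⌋=16 ⌊3905/235⌋=16 ⌊3976/235⌋=16 ⌊4047/235⌋=17 ⌊4118/235⌋=17 ⌊4189/235⌋=17
  n=60…69: ⌊4260/235⌋=18 ⌊4331/235⌋=18 ⌊4402/235⌋=18 ⌊4473/235⌋=19 ⌊4544/235⌋=19 ⌊4615/235⌋=19 ⌊4686/235⌋=19 ⌊4757/235⌋=20 ⌊4828/235⌋=20 ⌊4899/235⌋=20
  n=70…79: ⌊4970/235⌋=21 ⌊5041/235⌋=21 ⌊5112/235⌋=21 ⌊5183/235⌋=22 ⌊5254/235⌋=22 ⌊5325/235⌋=22 ⌊5396/235⌋=22 ⌊5467/235⌋=23 ⌊5538/235⌋=23 ⌊5609/235⌋=23
  n=80…89: ⌊5680/235⌋=24 ⌊5751/235⌋=24 ⌊5822/235⌋=24 ⌊5893/235⌋=25 ⌊5964/235⌋=25 ⌊6035/235⌋=25 ⌊6106/235⌋=25 ⌊6177/235⌋=26 ⌊6248/235⌋=26 ⌊6319/235⌋=26
  n=90…99: ⌊6390/235⌋=27 ⌊6461/235⌋=27 ⌊6532/235⌋=27 ⌊6603/235⌋=28 ⌊6674/235⌋=28 ⌊6745/235⌋=28 ⌊6816/235⌋=29 ⌊6887/235⌋=29 ⌊6958/235⌋=29 ⌊7029/235⌋=29
  n=100…109: ⌊7100/235⌋=30 ⌊7171/235⌋=30 ⌊7242/235⌋=30 ⌊7313/235⌋=31 ⌊7384/235⌋=31 ⌊7455/235⌋=31 ⌊7526/235⌋=32 ⌊7597/235⌋=32 ⌊7668/235⌋=32 ⌊7739/235⌋=32
  n=110…119: ⌊7810/235⌋=33 ⌊7881/235⌋=33 ⌊7952/235⌋=33 ⌊8023/235⌋=34 ⌊8094/235⌋=34 ⌊8165/235⌋=34 ⌊8236/235⌋=35 ⌊8307/235⌋=35 ⌊8378/235⌋=35 ⌊8449/235⌋=35
  n=120…129: ⌊8520/235⌋=36 ⌊8591/235⌋=36 ⌊8662/235⌋=36 ⌊8733/235⌋=37 ⌊8804/235⌋=37 ⌊8875/235⌋=37 ⌊8946/235⌋=38 ⌊9017/235⌋=38 ⌊9088/235⌋=38 ⌊9159/235⌋=38
  n=130…132: ⌊9230/235⌋=39 ⌊9301/235⌋=39 ⌊9372/235⌋=39
s_n = t_(n+1) − t_n for n = 0 … 131 gives
prefix = 000100100100010010010001001001000100100100010010010010001001001000100100100010010010001001001001000100100100010010010001001001000100
slide a length-4 window over [0..3] … [128..131] (129 windows); first occurrence of each distinct factor:
  [  0..  3] 0001
  [  1..  4] 0010
  [  2..  5] 0100
  [  3..  6] 1001
  [  9.. 12] 1000
  (the other 124 windows repeat one of these)
distinct factors: {0001, 0010, 0100, 1000, 1001}
count = 5  (Sturmian bound for length 4 is 5)

5


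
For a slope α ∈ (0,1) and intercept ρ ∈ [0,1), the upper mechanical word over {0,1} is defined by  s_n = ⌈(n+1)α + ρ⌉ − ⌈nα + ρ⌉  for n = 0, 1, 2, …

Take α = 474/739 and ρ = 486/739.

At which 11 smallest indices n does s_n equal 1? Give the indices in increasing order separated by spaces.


n=0: ⌈960/739⌉−⌈486/739⌉ = 2−1 = 1  ← one
n=1: ⌈1434/739⌉−⌈960/739⌉ = 2−2 = 0
n=2: ⌈1908/739⌉−⌈1434/739⌉ = 3−2 = 1  ← one
n=3: ⌈2382/739⌉−⌈1908/739⌉ = 4−3 = 1  ← one
n=4: ⌈2856/739⌉−⌈2382/739⌉ = 4−4 = 0
n=5: ⌈3330/739⌉−⌈2856/739⌉ = 5−4 = 1  ← one
n=6: ⌈3804/739⌉−⌈3330/739⌉ = 6−5 = 1  ← one
n=7: ⌈4278/739⌉−⌈3804/739⌉ = 6−6 = 0
n=8: ⌈4752/739⌉−⌈4278/739⌉ = 7−6 = 1  ← one
n=9: ⌈5226/739⌉−⌈4752/739⌉ = 8−7 = 1  ← one
n=10: ⌈5700/739⌉−⌈5226/739⌉ = 8−8 = 0
n=11: ⌈6174/739⌉−⌈5700/739⌉ = 9−8 = 1  ← one
n=12: ⌈6648/739⌉−⌈6174/739⌉ = 9−9 = 0
n=13: ⌈7122/739⌉−⌈6648/739⌉ = 10−9 = 1  ← one
n=14: ⌈7596/739⌉−⌈7122/739⌉ = 11−10 = 1  ← one
n=15: ⌈8070/739⌉−⌈7596/739⌉ = 11−11 = 0
n=16: ⌈8544/739⌉−⌈8070/739⌉ = 12−11 = 1  ← one
positions of the first 11 ones: 0 2 3 5 6 8 9 11 13 14 16

0 2 3 5 6 8 9 11 13 14 16


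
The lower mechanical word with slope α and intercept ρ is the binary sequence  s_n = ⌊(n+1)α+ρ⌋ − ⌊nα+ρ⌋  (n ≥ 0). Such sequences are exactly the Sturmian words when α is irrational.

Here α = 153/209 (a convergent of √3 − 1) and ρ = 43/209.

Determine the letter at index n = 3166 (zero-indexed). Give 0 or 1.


1

(n+1)α + ρ = (3167·153 + 43) / 209 = 484594/209
nα + ρ     = (3166·153 + 43) / 209 = 484441/209
⌊484594/209⌋ = 2318,  ⌊484441/209⌋ = 2317
s_{3166} = 2318 − 2317 = 1


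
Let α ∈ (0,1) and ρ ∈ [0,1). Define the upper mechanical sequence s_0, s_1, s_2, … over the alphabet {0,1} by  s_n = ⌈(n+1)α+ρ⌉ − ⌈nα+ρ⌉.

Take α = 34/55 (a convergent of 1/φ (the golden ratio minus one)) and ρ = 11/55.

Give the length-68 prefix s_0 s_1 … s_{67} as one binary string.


n=0: ⌈(1·34+11)/55⌉ − ⌈(0·34+11)/55⌉ = ⌈45/55⌉ − ⌈11/55⌉ = 1 − 1 = 0
n=1: ⌈(2·34+11)/55⌉ − ⌈(1·34+11)/55⌉ = ⌈79/55⌉ − ⌈45/55⌉ = 2 − 1 = 1
n=2: ⌈(3·34+11)/55⌉ − ⌈(2·34+11)/55⌉ = ⌈113/55⌉ − ⌈79/55⌉ = 3 − 2 = 1
n=3: ⌈(4·34+11)/55⌉ − ⌈(3·34+11)/55⌉ = ⌈147/55⌉ − ⌈113/55⌉ = 3 − 3 = 0
n=4: ⌈(5·34+11)/55⌉ − ⌈(4·34+11)/55⌉ = ⌈181/55⌉ − ⌈147/55⌉ = 4 − 3 = 1
n=5: ⌈(6·34+11)/55⌉ − ⌈(5·34+11)/55⌉ = ⌈215/55⌉ − ⌈181/55⌉ = 4 − 4 = 0
n=6: ⌈(7·34+11)/55⌉ − ⌈(6·34+11)/55⌉ = ⌈249/55⌉ − ⌈215/55⌉ = 5 − 4 = 1
n=7: ⌈(8·34+11)/55⌉ − ⌈(7·34+11)/55⌉ = ⌈283/55⌉ − ⌈249/55⌉ = 6 − 5 = 1
n=8: ⌈(9·34+11)/55⌉ − ⌈(8·34+11)/55⌉ = ⌈317/55⌉ − ⌈283/55⌉ = 6 − 6 = 0
n=9: ⌈(10·34+11)/55⌉ − ⌈(9·34+11)/55⌉ = ⌈351/55⌉ − ⌈317/55⌉ = 7 − 6 = 1
n=10: ⌈(11·34+11)/55⌉ − ⌈(10·34+11)/55⌉ = ⌈385/55⌉ − ⌈351/55⌉ = 7 − 7 = 0
n=11: ⌈(12·34+11)/55⌉ − ⌈(11·34+11)/55⌉ = ⌈419/55⌉ − ⌈385/55⌉ = 8 − 7 = 1
n=12: ⌈(13·34+11)/55⌉ − ⌈(12·34+11)/55⌉ = ⌈453/55⌉ − ⌈419/55⌉ = 9 − 8 = 1
n=13: ⌈(14·34+11)/55⌉ − ⌈(13·34+11)/55⌉ = ⌈487/55⌉ − ⌈453/55⌉ = 9 − 9 = 0
n=14: ⌈(15·34+11)/55⌉ − ⌈(14·34+11)/55⌉ = ⌈521/55⌉ − ⌈487/55⌉ = 10 − 9 = 1
n=15: ⌈(16·34+11)/55⌉ − ⌈(15·34+11)/55⌉ = ⌈555/55⌉ − ⌈521/55⌉ = 11 − 10 = 1
n=16: ⌈(17·34+11)/55⌉ − ⌈(16·34+11)/55⌉ = ⌈589/55⌉ − ⌈555/55⌉ = 11 − 11 = 0
n=17: ⌈(18·34+11)/55⌉ − ⌈(17·34+11)/55⌉ = ⌈623/55⌉ − ⌈589/55⌉ = 12 − 11 = 1
n=18: ⌈(19·34+11)/55⌉ − ⌈(18·34+11)/55⌉ = ⌈657/55⌉ − ⌈623/55⌉ = 12 − 12 = 0
n=19: ⌈(20·34+11)/55⌉ − ⌈(19·34+11)/55⌉ = ⌈691/55⌉ − ⌈657/55⌉ = 13 − 12 = 1
n=20: ⌈(21·34+11)/55⌉ − ⌈(20·34+11)/55⌉ = ⌈725/55⌉ − ⌈691/55⌉ = 14 − 13 = 1
n=21: ⌈(22·34+11)/55⌉ − ⌈(21·34+11)/55⌉ = ⌈759/55⌉ − ⌈725/55⌉ = 14 − 14 = 0
n=22: ⌈(23·34+11)/55⌉ − ⌈(22·34+11)/55⌉ = ⌈793/55⌉ − ⌈759/55⌉ = 15 − 14 = 1
n=23: ⌈(24·34+11)/55⌉ − ⌈(23·34+11)/55⌉ = ⌈827/55⌉ − ⌈793/55⌉ = 16 − 15 = 1
n=24: ⌈(25·34+11)/55⌉ − ⌈(24·34+11)/55⌉ = ⌈861/55⌉ − ⌈827/55⌉ = 16 − 16 = 0
n=25: ⌈(26·34+11)/55⌉ − ⌈(25·34+11)/55⌉ = ⌈895/55⌉ − ⌈861/55⌉ = 17 − 16 = 1
n=26: ⌈(27·34+11)/55⌉ − ⌈(26·34+11)/55⌉ = ⌈929/55⌉ − ⌈895/55⌉ = 17 − 17 = 0
n=27: ⌈(28·34+11)/55⌉ − ⌈(27·34+11)/55⌉ = ⌈963/55⌉ − ⌈929/55⌉ = 18 − 17 = 1
n=28: ⌈(29·34+11)/55⌉ − ⌈(28·34+11)/55⌉ = ⌈997/55⌉ − ⌈963/55⌉ = 19 − 18 = 1
n=29: ⌈(30·34+11)/55⌉ − ⌈(29·34+11)/55⌉ = ⌈1031/55⌉ − ⌈997/55⌉ = 19 − 19 = 0
n=30: ⌈(31·34+11)/55⌉ − ⌈(30·34+11)/55⌉ = ⌈1065/55⌉ − ⌈1031/55⌉ = 20 − 19 = 1
n=31: ⌈(32·34+11)/55⌉ − ⌈(31·34+11)/55⌉ = ⌈1099/55⌉ − ⌈1065/55⌉ = 20 − 20 = 0
n=32: ⌈(33·34+11)/55⌉ − ⌈(32·34+11)/55⌉ = ⌈1133/55⌉ − ⌈1099/55⌉ = 21 − 20 = 1
n=33: ⌈(34·34+11)/55⌉ − ⌈(33·34+11)/55⌉ = ⌈1167/55⌉ − ⌈1133/55⌉ = 22 − 21 = 1
n=34: ⌈(35·34+11)/55⌉ − ⌈(34·34+11)/55⌉ = ⌈1201/55⌉ − ⌈1167/55⌉ = 22 − 22 = 0
n=35: ⌈(36·34+11)/55⌉ − ⌈(35·34+11)/55⌉ = ⌈1235/55⌉ − ⌈1201/55⌉ = 23 − 22 = 1
n=36: ⌈(37·34+11)/55⌉ − ⌈(36·34+11)/55⌉ = ⌈1269/55⌉ − ⌈1235/55⌉ = 24 − 23 = 1
n=37: ⌈(38·34+11)/55⌉ − ⌈(37·34+11)/55⌉ = ⌈1303/55⌉ − ⌈1269/55⌉ = 24 − 24 = 0
n=38: ⌈(39·34+11)/55⌉ − ⌈(38·34+11)/55⌉ = ⌈1337/55⌉ − ⌈1303/55⌉ = 25 − 24 = 1
n=39: ⌈(40·34+11)/55⌉ − ⌈(39·34+11)/55⌉ = ⌈1371/55⌉ − ⌈1337/55⌉ = 25 − 25 = 0
n=40: ⌈(41·34+11)/55⌉ − ⌈(40·34+11)/55⌉ = ⌈1405/55⌉ − ⌈1371/55⌉ = 26 − 25 = 1
n=41: ⌈(42·34+11)/55⌉ − ⌈(41·34+11)/55⌉ = ⌈1439/55⌉ − ⌈1405/55⌉ = 27 − 26 = 1
n=42: ⌈(43·34+11)/55⌉ − ⌈(42·34+11)/55⌉ = ⌈1473/55⌉ − ⌈1439/55⌉ = 27 − 27 = 0
n=43: ⌈(44·34+11)/55⌉ − ⌈(43·34+11)/55⌉ = ⌈1507/55⌉ − ⌈1473/55⌉ = 28 − 27 = 1
n=44: ⌈(45·34+11)/55⌉ − ⌈(44·34+11)/55⌉ = ⌈1541/55⌉ − ⌈1507/55⌉ = 29 − 28 = 1
n=45: ⌈(46·34+11)/55⌉ − ⌈(45·34+11)/55⌉ = ⌈1575/55⌉ − ⌈1541/55⌉ = 29 − 29 = 0
n=46: ⌈(47·34+11)/55⌉ − ⌈(46·34+11)/55⌉ = ⌈1609/55⌉ − ⌈1575/55⌉ = 30 − 29 = 1
n=47: ⌈(48·34+11)/55⌉ − ⌈(47·34+11)/55⌉ = ⌈1643/55⌉ − ⌈1609/55⌉ = 30 − 30 = 0
n=48: ⌈(49·34+11)/55⌉ − ⌈(48·34+11)/55⌉ = ⌈1677/55⌉ − ⌈1643/55⌉ = 31 − 30 = 1
n=49: ⌈(50·34+11)/55⌉ − ⌈(49·34+11)/55⌉ = ⌈1711/55⌉ − ⌈1677/55⌉ = 32 − 31 = 1
n=50: ⌈(51·34+11)/55⌉ − ⌈(50·34+11)/55⌉ = ⌈1745/55⌉ − ⌈1711/55⌉ = 32 − 32 = 0
n=51: ⌈(52·34+11)/55⌉ − ⌈(51·34+11)/55⌉ = ⌈1779/55⌉ − ⌈1745/55⌉ = 33 − 32 = 1
n=52: ⌈(53·34+11)/55⌉ − ⌈(52·34+11)/55⌉ = ⌈1813/55⌉ − ⌈1779/55⌉ = 33 − 33 = 0
n=53: ⌈(54·34+11)/55⌉ − ⌈(53·34+11)/55⌉ = ⌈1847/55⌉ − ⌈1813/55⌉ = 34 − 33 = 1
n=54: ⌈(55·34+11)/55⌉ − ⌈(54·34+11)/55⌉ = ⌈1881/55⌉ − ⌈1847/55⌉ = 35 − 34 = 1
n=55: ⌈(56·34+11)/55⌉ − ⌈(55·34+11)/55⌉ = ⌈1915/55⌉ − ⌈1881/55⌉ = 35 − 35 = 0
n=56: ⌈(57·34+11)/55⌉ − ⌈(56·34+11)/55⌉ = ⌈1949/55⌉ − ⌈1915/55⌉ = 36 − 35 = 1
n=57: ⌈(58·34+11)/55⌉ − ⌈(57·34+11)/55⌉ = ⌈1983/55⌉ − ⌈1949/55⌉ = 37 − 36 = 1
n=58: ⌈(59·34+11)/55⌉ − ⌈(58·34+11)/55⌉ = ⌈2017/55⌉ − ⌈1983/55⌉ = 37 − 37 = 0
n=59: ⌈(60·34+11)/55⌉ − ⌈(59·34+11)/55⌉ = ⌈2051/55⌉ − ⌈2017/55⌉ = 38 − 37 = 1
n=60: ⌈(61·34+11)/55⌉ − ⌈(60·34+11)/55⌉ = ⌈2085/55⌉ − ⌈2051/55⌉ = 38 − 38 = 0
n=61: ⌈(62·34+11)/55⌉ − ⌈(61·34+11)/55⌉ = ⌈2119/55⌉ − ⌈2085/55⌉ = 39 − 38 = 1
n=62: ⌈(63·34+11)/55⌉ − ⌈(62·34+11)/55⌉ = ⌈2153/55⌉ − ⌈2119/55⌉ = 40 − 39 = 1
n=63: ⌈(64·34+11)/55⌉ − ⌈(63·34+11)/55⌉ = ⌈2187/55⌉ − ⌈2153/55⌉ = 40 − 40 = 0
n=64: ⌈(65·34+11)/55⌉ − ⌈(64·34+11)/55⌉ = ⌈2221/55⌉ − ⌈2187/55⌉ = 41 − 40 = 1
n=65: ⌈(66·34+11)/55⌉ − ⌈(65·34+11)/55⌉ = ⌈2255/55⌉ − ⌈2221/55⌉ = 41 − 41 = 0
n=66: ⌈(67·34+11)/55⌉ − ⌈(66·34+11)/55⌉ = ⌈2289/55⌉ − ⌈2255/55⌉ = 42 − 41 = 1
n=67: ⌈(68·34+11)/55⌉ − ⌈(67·34+11)/55⌉ = ⌈2323/55⌉ − ⌈2289/55⌉ = 43 − 42 = 1

01101011010110110101101101011010110110101101101011010110110101101011
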